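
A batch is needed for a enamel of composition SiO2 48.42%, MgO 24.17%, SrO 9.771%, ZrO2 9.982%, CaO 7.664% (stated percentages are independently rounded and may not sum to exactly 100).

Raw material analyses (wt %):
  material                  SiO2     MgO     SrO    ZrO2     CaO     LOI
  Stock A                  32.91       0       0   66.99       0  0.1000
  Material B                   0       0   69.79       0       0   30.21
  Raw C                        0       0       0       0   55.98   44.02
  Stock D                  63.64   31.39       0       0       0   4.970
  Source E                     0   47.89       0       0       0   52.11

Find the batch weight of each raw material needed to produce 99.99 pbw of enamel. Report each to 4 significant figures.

Intermediates are displayed, with 4-significant-figure rounding, as written; the working math carries full precision from first step to last; a single rounding finalizes every reported number. Derived quantities (the five compositions, yield, totals, LOI, net glass mass) are computed starting from the weights per 99.99 pbw of glass in exact precision as they appear in the problem or answer text.
Per-oxide target masses for 99.99 pbw enamel:
  SiO2: 48.42% × 99.99 = 48.42 pbw
  MgO: 24.17% × 99.99 = 24.17 pbw
  SrO: 9.771% × 99.99 = 9.770 pbw
  ZrO2: 9.982% × 99.99 = 9.981 pbw
  CaO: 7.664% × 99.99 = 7.663 pbw
Checking each oxide sum on the weights just shown, relative to the basis at hand (target by target, the sums agree once rounding is allowed for):
  SiO2: 14.90·0.3291 + 68.37·0.6364 = 48.41 pbw (target 48.42 pbw)
  MgO: 68.37·0.3139 + 5.650·0.4789 = 24.17 pbw (target 24.17 pbw)
  SrO: 14.00·0.6979 = 9.771 pbw (target 9.770 pbw)
  ZrO2: 14.90·0.6699 = 9.982 pbw (target 9.981 pbw)
  CaO: 13.69·0.5598 = 7.664 pbw (target 7.663 pbw)
The glass-mass cross-check: total batch − LOI = 100.0 pbw (oxide target masses add up to 100.0 pbw; basis as stated: 99.99 pbw — rounding explains the deltas).
Total batch = Σ batch = 116.6 pbw; ignition loss, Σ(batch × LOI) = 16.61 pbw; glass ÷ batch gives a yield of 85.75%.

Batch per 99.99 pbw enamel:
  Stock A: 14.90 pbw
  Material B: 14.00 pbw
  Raw C: 13.69 pbw
  Stock D: 68.37 pbw
  Source E: 5.650 pbw
Total batch = 116.6 pbw; LOI loss = 16.61 pbw; yield = 85.75%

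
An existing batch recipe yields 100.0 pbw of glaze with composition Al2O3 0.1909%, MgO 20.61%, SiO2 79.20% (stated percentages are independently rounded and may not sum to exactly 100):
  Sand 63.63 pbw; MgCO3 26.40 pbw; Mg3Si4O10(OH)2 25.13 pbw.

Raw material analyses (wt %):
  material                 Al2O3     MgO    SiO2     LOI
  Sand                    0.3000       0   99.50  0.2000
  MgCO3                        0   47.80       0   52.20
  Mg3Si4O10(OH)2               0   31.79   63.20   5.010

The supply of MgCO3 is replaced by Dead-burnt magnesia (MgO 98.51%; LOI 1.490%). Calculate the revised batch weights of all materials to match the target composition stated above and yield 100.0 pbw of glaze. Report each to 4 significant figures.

Revised batch per 100.0 pbw glaze:
  Sand: 63.63 pbw
  Dead-burnt magnesia: 12.81 pbw
  Mg3Si4O10(OH)2: 25.13 pbw
Total batch = 101.6 pbw; LOI loss = 1.577 pbw

Mid-chain values are printed, with 4-significant-digit rounding, between the steps — all internal work carries full float precision in every operation; a single rounding produces every reported number; all derived quantities are carried in full float precision (net glass mass, three oxide percentages, the totals, LOI, yield) starting from the weights for 100.0 pbw of glass as they appear in problem or answer.
Target masses of each oxide per 100.0 pbw glaze:
  Al2O3: 0.1909% × 100.0 = 0.1909 pbw
  MgO: 20.61% × 100.0 = 20.61 pbw
  SiO2: 79.20% × 100.0 = 79.20 pbw
Checking each oxide sum using the reported weights, at the basis given (delivered sums recover each target within answer rounding):
  Al2O3: 63.63·0.003000 = 0.1909 pbw (target 0.1909 pbw)
  MgO: 12.81·0.9851 + 25.13·0.3179 = 20.61 pbw (target 20.61 pbw)
  SiO2: 63.63·0.9950 + 25.13·0.6320 = 79.19 pbw (target 79.20 pbw)
Auditing the glass mass value: whole batch net of LOI = 99.99 pbw (targets for the oxides total 100.0 pbw; the stated basis being 100.0 pbw — differing by rounding only).
Total batch = Σ batch = 101.6 pbw; the LOI term Σ batch·LOI equals 1.577 pbw; glass ÷ batch gives a yield of 98.45%.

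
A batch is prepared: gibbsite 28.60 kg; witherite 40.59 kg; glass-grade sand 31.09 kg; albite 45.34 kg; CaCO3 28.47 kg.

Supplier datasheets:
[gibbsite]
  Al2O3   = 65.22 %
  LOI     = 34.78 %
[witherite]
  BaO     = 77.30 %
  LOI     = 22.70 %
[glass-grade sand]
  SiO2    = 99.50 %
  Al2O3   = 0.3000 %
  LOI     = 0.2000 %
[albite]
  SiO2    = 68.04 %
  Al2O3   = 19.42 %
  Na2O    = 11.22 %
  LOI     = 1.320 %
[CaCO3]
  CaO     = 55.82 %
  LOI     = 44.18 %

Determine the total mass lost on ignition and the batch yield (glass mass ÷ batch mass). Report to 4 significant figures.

LOI loss = 32.40 kg; glass = 141.7 kg; yield = 81.39%

The working math holds full precision throughout — the intermediate values are shown, rounded to 4 significant digits, when written out — exactly one rounding lands on every reported figure; the derived quantities, which include yield, ignition loss, the five compositions, totals, glass mass, are re-derived at full precision, as quoted within the problem or the answer, using the weight values on 141.7 kg of glass.
Material-by-material LOI:
  gibbsite: 28.60 × 0.3478 = 9.947 kg
  witherite: 40.59 × 0.2270 = 9.214 kg
  glass-grade sand: 31.09 × 0.002000 = 0.06218 kg
  albite: 45.34 × 0.01320 = 0.5985 kg
  CaCO3: 28.47 × 0.4418 = 12.58 kg
Total LOI = 32.40 kg
Glass = batch − LOI = 174.1 − 32.40 = 141.7 kg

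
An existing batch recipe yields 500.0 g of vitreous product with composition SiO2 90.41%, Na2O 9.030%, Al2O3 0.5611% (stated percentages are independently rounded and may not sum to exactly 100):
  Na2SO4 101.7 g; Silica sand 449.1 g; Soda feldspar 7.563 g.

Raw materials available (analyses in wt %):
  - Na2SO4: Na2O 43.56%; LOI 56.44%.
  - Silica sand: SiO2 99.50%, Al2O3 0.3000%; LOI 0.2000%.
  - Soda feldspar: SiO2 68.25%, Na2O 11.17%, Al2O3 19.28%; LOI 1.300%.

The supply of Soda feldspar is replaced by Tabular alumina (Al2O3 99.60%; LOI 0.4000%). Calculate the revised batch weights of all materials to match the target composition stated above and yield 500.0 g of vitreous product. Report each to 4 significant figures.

Each numeric step runs at exact precision all the way through. Intermediates are printed, with 4-significant-figure rounding, within the worked lines. Every reported result is rounded exactly once; the derived quantities, including the three compositions, the yield, the totals, net glass mass, LOI, are computed using the weight values per 500.0 g of glass in exact precision, as they appear in the problem or the answer.
Target oxide masses per 500.0 g vitreous product:
  SiO2: 90.41% × 500.0 = 452.0 g
  Na2O: 9.030% × 500.0 = 45.15 g
  Al2O3: 0.5611% × 500.0 = 2.806 g
Balance tally, oxide-wise, applying the batch weights above, for the quoted basis mass (each sum matches its target mass once rounding is allowed for):
  SiO2: 454.3·0.9950 = 452.0 g (target 452.0 g)
  Na2O: 103.7·0.4356 = 45.17 g (target 45.15 g)
  Al2O3: 454.3·0.003000 + 1.448·0.9960 = 2.805 g (target 2.806 g)
The glass-mass cross-check: batch Σ − ignition loss = 500.0 g (summing oxide targets gives 500.0 g; with the basis standing at 500.0 g — a pure rounding effect).
Total batch = Σ batch = 559.4 g; the LOI term Σ batch·LOI equals 59.44 g; glass ÷ batch gives a yield of 89.37%.

Revised batch per 500.0 g vitreous product:
  Na2SO4: 103.7 g
  Silica sand: 454.3 g
  Tabular alumina: 1.448 g
Total batch = 559.4 g; LOI loss = 59.44 g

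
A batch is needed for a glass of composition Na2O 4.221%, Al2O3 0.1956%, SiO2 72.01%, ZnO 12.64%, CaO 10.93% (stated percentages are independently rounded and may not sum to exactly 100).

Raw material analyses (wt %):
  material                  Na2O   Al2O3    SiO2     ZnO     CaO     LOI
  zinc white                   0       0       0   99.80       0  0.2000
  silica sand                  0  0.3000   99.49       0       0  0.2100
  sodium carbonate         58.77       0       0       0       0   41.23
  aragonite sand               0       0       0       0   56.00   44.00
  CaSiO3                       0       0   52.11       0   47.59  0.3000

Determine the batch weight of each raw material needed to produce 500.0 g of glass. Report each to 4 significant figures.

In-progress results appear, rounded to four significant digits, in the printout. All arithmetic keeps full precision in all steps. A single rounding finalizes each reported result. Derived quantities are carried at full precision (LOI, yield, the totals, the five compositions, glass mass) starting from the weights on 500.0 g of glass, as quoted within the problem or answer text.
Target oxide masses per 500.0 g glass:
  Na2O: 4.221% × 500.0 = 21.10 g
  Al2O3: 0.1956% × 500.0 = 0.9780 g
  SiO2: 72.01% × 500.0 = 360.0 g
  ZnO: 12.64% × 500.0 = 63.20 g
  CaO: 10.93% × 500.0 = 54.65 g
Verifying the oxide balance per the reported batch figures, on the stated basis (target by target, the sums agree net of answer rounding effects):
  Na2O: 35.91·0.5877 = 21.10 g (target 21.10 g)
  Al2O3: 326.0·0.003000 = 0.9780 g (target 0.9780 g)
  SiO2: 326.0·0.9949 + 68.53·0.5211 = 360.0 g (target 360.0 g)
  ZnO: 63.33·0.9980 = 63.20 g (target 63.20 g)
  CaO: 39.35·0.5600 + 68.53·0.4759 = 54.65 g (target 54.65 g)
Glass mass check: the batch minus its LOI: 500.0 g (summing oxide targets gives 500.0 g; stated basis 500.0 g — differing by rounding only).
Whole-batch sum: Σ batch = 533.1 g; LOI removed, Σ of batch·LOI: 33.14 g; glass ÷ batch gives a yield of 93.78%.

Batch per 500.0 g glass:
  zinc white: 63.33 g
  silica sand: 326.0 g
  sodium carbonate: 35.91 g
  aragonite sand: 39.35 g
  CaSiO3: 68.53 g
Total batch = 533.1 g; LOI loss = 33.14 g; yield = 93.78%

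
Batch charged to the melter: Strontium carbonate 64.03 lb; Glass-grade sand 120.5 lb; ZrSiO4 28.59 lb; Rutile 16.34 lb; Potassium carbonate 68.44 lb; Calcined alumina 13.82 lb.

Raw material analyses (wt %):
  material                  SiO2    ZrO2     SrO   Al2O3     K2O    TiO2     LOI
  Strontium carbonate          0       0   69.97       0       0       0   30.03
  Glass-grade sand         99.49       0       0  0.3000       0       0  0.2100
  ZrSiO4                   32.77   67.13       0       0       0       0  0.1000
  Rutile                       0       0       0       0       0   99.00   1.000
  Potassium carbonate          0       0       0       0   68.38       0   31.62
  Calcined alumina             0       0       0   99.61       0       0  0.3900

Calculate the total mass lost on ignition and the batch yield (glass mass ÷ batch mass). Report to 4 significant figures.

The whole derivation maintains full float precision from start to finish. Working values are displayed rounded to 4 significant figures in the printout — each reported number takes a single rounding. All derived quantities, including ignition loss, the six compositions, the yield, glass mass, totals, are carried using the weight values at 270.4 lb of glass at exact precision as set out in question or answer.
Loss on ignition, line by line:
  Strontium carbonate: 64.03 × 0.3003 = 19.23 lb
  Glass-grade sand: 120.5 × 0.002100 = 0.2530 lb
  ZrSiO4: 28.59 × 0.001000 = 0.02859 lb
  Rutile: 16.34 × 0.01000 = 0.1634 lb
  Potassium carbonate: 68.44 × 0.3162 = 21.64 lb
  Calcined alumina: 13.82 × 0.003900 = 0.05390 lb
Total LOI = 41.37 lb
Glass = batch − LOI = 311.7 − 41.37 = 270.4 lb

LOI loss = 41.37 lb; glass = 270.4 lb; yield = 86.73%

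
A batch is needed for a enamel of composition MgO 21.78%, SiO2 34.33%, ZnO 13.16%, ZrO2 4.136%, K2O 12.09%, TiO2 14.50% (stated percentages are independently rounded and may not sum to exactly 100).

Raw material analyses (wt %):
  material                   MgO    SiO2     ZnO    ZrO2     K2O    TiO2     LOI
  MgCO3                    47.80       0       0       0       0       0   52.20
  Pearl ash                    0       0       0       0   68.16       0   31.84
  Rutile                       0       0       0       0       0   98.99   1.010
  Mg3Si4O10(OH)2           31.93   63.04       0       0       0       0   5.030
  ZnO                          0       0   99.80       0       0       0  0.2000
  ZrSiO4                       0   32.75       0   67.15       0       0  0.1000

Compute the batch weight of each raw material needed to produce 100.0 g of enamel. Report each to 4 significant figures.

Batch per 100.0 g enamel:
  MgCO3: 11.33 g
  Pearl ash: 17.74 g
  Rutile: 14.65 g
  Mg3Si4O10(OH)2: 51.26 g
  ZnO: 13.19 g
  ZrSiO4: 6.159 g
Total batch = 114.3 g; LOI loss = 14.32 g; yield = 87.47%

Every computation carries full precision from start to finish — the intermediate values are shown, rounded to 4 significant digits, between the steps — every reported result is rounded a single time. The derived quantities are re-derived using the weight values on 100.0 g of glass at full precision (LOI, net glass mass, yield, totals, the six compositions) as quoted within the question or the answer.
Oxide mass targets, per 100.0 g enamel:
  MgO: 21.78% × 100.0 = 21.78 g
  SiO2: 34.33% × 100.0 = 34.33 g
  ZnO: 13.16% × 100.0 = 13.16 g
  ZrO2: 4.136% × 100.0 = 4.136 g
  K2O: 12.09% × 100.0 = 12.09 g
  TiO2: 14.50% × 100.0 = 14.50 g
Checking each oxide sum working from each reported weight, against the basis in use (delivered sums recover each target once rounding is allowed for):
  MgO: 11.33·0.4780 + 51.26·0.3193 = 21.78 g (target 21.78 g)
  SiO2: 51.26·0.6304 + 6.159·0.3275 = 34.33 g (target 34.33 g)
  ZnO: 13.19·0.9980 = 13.16 g (target 13.16 g)
  ZrO2: 6.159·0.6715 = 4.136 g (target 4.136 g)
  K2O: 17.74·0.6816 = 12.09 g (target 12.09 g)
  TiO2: 14.65·0.9899 = 14.50 g (target 14.50 g)
Glass-mass bookkeeping: net batch after ignition = 100.0 g (oxide target masses add up to 100.0 g; the stated basis being 100.0 g — gaps are rounding artifacts).
Batch grand total — Σ batch = 114.3 g; Σ batch·LOI gives LOI loss = 14.32 g; yield, glass over the total, = 87.47%.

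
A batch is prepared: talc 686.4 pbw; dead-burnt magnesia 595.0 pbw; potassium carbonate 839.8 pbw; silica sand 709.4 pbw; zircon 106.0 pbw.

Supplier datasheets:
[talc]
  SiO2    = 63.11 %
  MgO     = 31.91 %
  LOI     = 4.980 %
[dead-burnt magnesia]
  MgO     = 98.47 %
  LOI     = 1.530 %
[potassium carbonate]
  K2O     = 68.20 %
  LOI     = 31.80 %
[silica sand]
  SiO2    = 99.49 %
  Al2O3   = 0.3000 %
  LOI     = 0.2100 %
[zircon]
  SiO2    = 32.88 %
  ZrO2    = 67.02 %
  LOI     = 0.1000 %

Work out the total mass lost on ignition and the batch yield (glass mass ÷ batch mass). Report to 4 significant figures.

In-progress results are shown, rounded to 4 significant digits, as written. The working math maintains full float precision from start to finish; each reported value is rounded only once. Derived quantities, which include the five compositions, the totals, net glass mass, LOI, the yield, are recomputed at full precision, as set out in question or answer, using the weight values on 2625 pbw of glass.
Loss on ignition, line by line:
  talc: 686.4 × 0.04980 = 34.18 pbw
  dead-burnt magnesia: 595.0 × 0.01530 = 9.104 pbw
  potassium carbonate: 839.8 × 0.3180 = 267.1 pbw
  silica sand: 709.4 × 0.002100 = 1.490 pbw
  zircon: 106.0 × 0.001000 = 0.1060 pbw
Total LOI = 311.9 pbw
Glass = batch − LOI = 2937 − 311.9 = 2625 pbw

LOI loss = 311.9 pbw; glass = 2625 pbw; yield = 89.38%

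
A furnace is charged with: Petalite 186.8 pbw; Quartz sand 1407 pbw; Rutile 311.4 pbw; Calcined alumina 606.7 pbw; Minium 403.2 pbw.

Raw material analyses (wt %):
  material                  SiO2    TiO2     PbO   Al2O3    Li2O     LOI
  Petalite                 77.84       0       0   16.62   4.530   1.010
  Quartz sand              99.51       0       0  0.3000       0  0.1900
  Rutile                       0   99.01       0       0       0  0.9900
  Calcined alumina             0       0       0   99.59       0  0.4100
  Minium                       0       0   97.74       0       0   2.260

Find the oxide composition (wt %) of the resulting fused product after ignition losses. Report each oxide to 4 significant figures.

The working math keeps full float precision end to end — intermediates appear, rounded to 4 significant figures, in the working — exactly one rounding lands on every reported value. Derived quantities (totals, net glass mass, the five compositions, LOI, yield) are rebuilt using the weight values for 2896 pbw of glass in full float precision as set out in problem or answer.
What the batch supplies per oxide:
  SiO2: 186.8·0.7784 + 1407·0.9951 = 1546 pbw
  TiO2: 311.4·0.9901 = 308.3 pbw
  PbO: 403.2·0.9774 = 394.1 pbw
  Al2O3: 186.8·0.1662 + 1407·0.003000 + 606.7·0.9959 = 639.5 pbw
  Li2O: 186.8·0.04530 = 8.462 pbw
LOI: 186.8·0.01010 + 1407·0.001900 + 311.4·0.009900 + 606.7·0.004100 + 403.2·0.02260 = 19.24 pbw
batch − LOI leaves glass = 2915 − 19.24 = 2896 pbw (equal to the oxide-mass sum)
wt % = 100 × oxide mass / glass mass

Glass mass = 2896 pbw (batch 2915 − LOI 19.24).
Composition: SiO2 53.37%, TiO2 10.65%, PbO 13.61%, Al2O3 22.08%, Li2O 0.2922%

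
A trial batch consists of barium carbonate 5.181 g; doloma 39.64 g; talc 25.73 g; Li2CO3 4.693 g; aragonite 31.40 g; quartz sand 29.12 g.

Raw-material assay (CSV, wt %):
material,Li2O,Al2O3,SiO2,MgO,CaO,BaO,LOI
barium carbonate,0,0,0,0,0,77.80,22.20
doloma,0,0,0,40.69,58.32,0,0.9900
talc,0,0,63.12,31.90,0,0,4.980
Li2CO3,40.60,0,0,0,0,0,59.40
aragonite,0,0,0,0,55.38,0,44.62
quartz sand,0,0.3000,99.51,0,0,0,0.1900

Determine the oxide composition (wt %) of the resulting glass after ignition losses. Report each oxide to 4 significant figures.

Glass mass = 116.1 g (batch 135.8 − LOI 19.68).
Composition: Li2O 1.641%, Al2O3 0.07525%, SiO2 38.95%, MgO 20.96%, CaO 34.89%, BaO 3.472%

All arithmetic holds full precision at each step. The intermediate values appear (rounded to 4 significant figures) within the worked lines. Exactly one rounding lands on each reported number; derived quantities, which include six oxide percentages, the yield, the totals, LOI, glass mass, are recomputed at exact precision, as set out in either problem or answer, from the weighed amounts at 116.1 g of glass.
What the batch supplies per oxide:
  Li2O: 4.693·0.4060 = 1.905 g
  Al2O3: 29.12·0.003000 = 0.08736 g
  SiO2: 25.73·0.6312 + 29.12·0.9951 = 45.22 g
  MgO: 39.64·0.4069 + 25.73·0.3190 = 24.34 g
  CaO: 39.64·0.5832 + 31.40·0.5538 = 40.51 g
  BaO: 5.181·0.7780 = 4.031 g
LOI: 5.181·0.2220 + 39.64·0.009900 + 25.73·0.04980 + 4.693·0.5940 + 31.40·0.4462 + 29.12·0.001900 = 19.68 g
The glass mass, total less LOI, = 135.8 − 19.68 = 116.1 g (equal to the oxide-mass sum)
oxide / glass × 100 gives the wt %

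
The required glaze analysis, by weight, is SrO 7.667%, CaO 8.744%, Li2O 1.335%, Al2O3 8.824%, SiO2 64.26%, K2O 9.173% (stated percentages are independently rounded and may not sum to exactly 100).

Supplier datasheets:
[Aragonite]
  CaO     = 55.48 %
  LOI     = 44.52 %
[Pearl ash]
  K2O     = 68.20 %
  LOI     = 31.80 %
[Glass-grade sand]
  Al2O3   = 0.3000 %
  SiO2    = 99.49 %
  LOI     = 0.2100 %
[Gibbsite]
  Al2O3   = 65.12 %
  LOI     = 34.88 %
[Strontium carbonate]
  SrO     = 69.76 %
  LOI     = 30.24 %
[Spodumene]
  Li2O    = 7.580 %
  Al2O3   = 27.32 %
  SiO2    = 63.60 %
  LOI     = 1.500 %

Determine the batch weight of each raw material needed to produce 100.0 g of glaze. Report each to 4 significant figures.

Batch per 100.0 g glaze:
  Aragonite: 15.76 g
  Pearl ash: 13.45 g
  Glass-grade sand: 53.33 g
  Gibbsite: 5.916 g
  Strontium carbonate: 10.99 g
  Spodumene: 17.61 g
Total batch = 117.1 g; LOI loss = 17.06 g; yield = 85.43%

Rounding to four significant digits governs each working value as displayed; every computation carries full float precision at all times; each reported result carries a single rounding — derived quantities are recomputed at exact precision (ignition loss, net glass mass, yield, the totals, six oxide percentages) from the batch weights at 100.0 g of glass as written in problem or answer.
Oxide mass targets, per 100.0 g glaze:
  SrO: 7.667% × 100.0 = 7.667 g
  CaO: 8.744% × 100.0 = 8.744 g
  Li2O: 1.335% × 100.0 = 1.335 g
  Al2O3: 8.824% × 100.0 = 8.824 g
  SiO2: 64.26% × 100.0 = 64.26 g
  K2O: 9.173% × 100.0 = 9.173 g
Per-oxide balance check applying the batch weights above, relative to the basis at hand (sum by sum, the targets are met net of answer rounding effects):
  SrO: 10.99·0.6976 = 7.667 g (target 7.667 g)
  CaO: 15.76·0.5548 = 8.744 g (target 8.744 g)
  Li2O: 17.61·0.07580 = 1.335 g (target 1.335 g)
  Al2O3: 53.33·0.003000 + 5.916·0.6512 + 17.61·0.2732 = 8.824 g (target 8.824 g)
  SiO2: 53.33·0.9949 + 17.61·0.6360 = 64.26 g (target 64.26 g)
  K2O: 13.45·0.6820 = 9.173 g (target 9.173 g)
Glass-mass sanity pass: total batch − LOI = 100.0 g (per-oxide target masses sum to 100.0 g; basis as stated: 100.0 g — deltas are rounding alone).
Whole-batch sum: Σ batch = 117.1 g; the LOI term Σ batch·LOI equals 17.06 g; glass ÷ batch gives a yield of 85.43%.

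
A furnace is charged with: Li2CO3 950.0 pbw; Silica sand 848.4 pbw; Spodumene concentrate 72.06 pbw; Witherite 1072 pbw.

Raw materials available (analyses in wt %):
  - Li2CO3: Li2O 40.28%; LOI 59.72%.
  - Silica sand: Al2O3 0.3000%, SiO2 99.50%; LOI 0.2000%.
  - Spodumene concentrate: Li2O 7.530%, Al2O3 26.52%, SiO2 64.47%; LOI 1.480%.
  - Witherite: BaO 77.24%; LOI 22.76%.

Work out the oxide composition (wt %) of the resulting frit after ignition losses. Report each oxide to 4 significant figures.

Glass mass = 2128 pbw (batch 2942 − LOI 814.1).
Composition: Li2O 18.23%, BaO 38.90%, Al2O3 1.017%, SiO2 41.84%

Intermediates appear, rounded to four significant figures, in the working; all arithmetic keeps full precision from start to finish — exactly one rounding lands on each reported number; the derived quantities, which include net glass mass, the four compositions, totals, the yield, LOI, are recomputed in exact precision, precisely as stated by the problem or answer text, starting from the weights at 2128 pbw of glass.
Oxide masses out of the charge:
  Li2O: 950.0·0.4028 + 72.06·0.07530 = 388.1 pbw
  BaO: 1072·0.7724 = 828.0 pbw
  Al2O3: 848.4·0.003000 + 72.06·0.2652 = 21.66 pbw
  SiO2: 848.4·0.9950 + 72.06·0.6447 = 890.6 pbw
LOI: 950.0·0.5972 + 848.4·0.002000 + 72.06·0.01480 + 1072·0.2276 = 814.1 pbw
Net of LOI, the glass mass = 2942 − 814.1 = 2128 pbw (matching Σ of the oxides)
wt % = oxide mass / glass mass × 100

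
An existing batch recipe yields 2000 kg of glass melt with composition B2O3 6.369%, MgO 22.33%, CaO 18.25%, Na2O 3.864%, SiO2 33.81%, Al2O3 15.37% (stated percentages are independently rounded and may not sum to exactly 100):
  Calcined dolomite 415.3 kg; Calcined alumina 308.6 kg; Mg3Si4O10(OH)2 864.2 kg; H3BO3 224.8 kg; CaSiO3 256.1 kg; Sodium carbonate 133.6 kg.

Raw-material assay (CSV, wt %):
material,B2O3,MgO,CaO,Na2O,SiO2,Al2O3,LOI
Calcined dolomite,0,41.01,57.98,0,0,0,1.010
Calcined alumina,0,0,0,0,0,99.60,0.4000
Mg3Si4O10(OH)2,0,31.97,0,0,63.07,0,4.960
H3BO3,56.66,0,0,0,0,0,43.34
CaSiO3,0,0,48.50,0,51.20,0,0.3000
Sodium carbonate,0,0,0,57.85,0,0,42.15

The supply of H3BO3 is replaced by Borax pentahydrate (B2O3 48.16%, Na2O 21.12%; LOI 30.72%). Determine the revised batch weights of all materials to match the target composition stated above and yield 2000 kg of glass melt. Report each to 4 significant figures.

Every computation holds exact precision from first step to last; values along the way appear rounded to 4 significant figures when written out — exactly one rounding goes into each reported result; all derived quantities (net glass mass, yield, the six compositions, LOI, totals) are recomputed from the weighed amounts on 2000 kg of glass at exact precision as they appear in problem or answer.
Oxide-by-oxide targets in 2000 kg glass melt:
  B2O3: 6.369% × 2000 = 127.4 kg
  MgO: 22.33% × 2000 = 446.6 kg
  CaO: 18.25% × 2000 = 365.0 kg
  Na2O: 3.864% × 2000 = 77.28 kg
  SiO2: 33.81% × 2000 = 676.2 kg
  Al2O3: 15.37% × 2000 = 307.4 kg
Mass-balance tally per oxide on the weights just shown, at the basis given (delivered sums recover each target inside rounding margins):
  B2O3: 264.5·0.4816 = 127.4 kg (target 127.4 kg)
  MgO: 415.3·0.4101 + 864.2·0.3197 = 446.6 kg (target 446.6 kg)
  CaO: 415.3·0.5798 + 256.1·0.4850 = 365.0 kg (target 365.0 kg)
  Na2O: 264.5·0.2112 + 37.03·0.5785 = 77.28 kg (target 77.28 kg)
  SiO2: 864.2·0.6307 + 256.1·0.5120 = 676.2 kg (target 676.2 kg)
  Al2O3: 308.6·0.9960 = 307.4 kg (target 307.4 kg)
Glass-mass bookkeeping: total charge less LOI = 2000 kg (summing oxide targets gives 2000 kg; with the basis standing at 2000 kg — any gap is answer rounding).
Whole-batch sum: Σ batch = 2146 kg; LOI removed, Σ of batch·LOI: 145.9 kg; as yield: glass ÷ batch → 93.20%.

Revised batch per 2000 kg glass melt:
  Calcined dolomite: 415.3 kg
  Calcined alumina: 308.6 kg
  Mg3Si4O10(OH)2: 864.2 kg
  Borax pentahydrate: 264.5 kg
  CaSiO3: 256.1 kg
  Sodium carbonate: 37.03 kg
Total batch = 2146 kg; LOI loss = 145.9 kg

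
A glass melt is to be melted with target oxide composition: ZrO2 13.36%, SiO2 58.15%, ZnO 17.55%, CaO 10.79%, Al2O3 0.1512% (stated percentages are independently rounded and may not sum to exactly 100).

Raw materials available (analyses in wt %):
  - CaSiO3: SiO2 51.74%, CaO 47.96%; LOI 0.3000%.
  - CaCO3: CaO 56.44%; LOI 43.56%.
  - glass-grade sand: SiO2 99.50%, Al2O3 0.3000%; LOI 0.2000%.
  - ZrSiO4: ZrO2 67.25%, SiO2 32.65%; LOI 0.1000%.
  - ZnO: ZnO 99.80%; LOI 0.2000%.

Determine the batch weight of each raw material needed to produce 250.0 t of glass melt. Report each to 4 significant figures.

Batch per 250.0 t glass melt:
  CaSiO3: 7.324 t
  CaCO3: 41.57 t
  glass-grade sand: 126.0 t
  ZrSiO4: 49.67 t
  ZnO: 43.96 t
Total batch = 268.5 t; LOI loss = 18.52 t; yield = 93.10%

The whole derivation carries full float precision throughout — mid-chain values appear, with 4-significant-figure rounding, between the steps. Each reported value carries a single rounding — the derived quantities (ignition loss, glass mass, the totals, five oxide percentages, the yield) are computed from the batch weights per 250.0 t of glass in full float precision, as they appear in the problem or the answer.
Oxide mass targets, per 250.0 t glass melt:
  ZrO2: 13.36% × 250.0 = 33.40 t
  SiO2: 58.15% × 250.0 = 145.4 t
  ZnO: 17.55% × 250.0 = 43.88 t
  CaO: 10.79% × 250.0 = 26.98 t
  Al2O3: 0.1512% × 250.0 = 0.3780 t
Sums-versus-targets review using the reported weights, per the basis as stated (summed amounts equal target values exact up to rounding of places):
  ZrO2: 49.67·0.6725 = 33.40 t (target 33.40 t)
  SiO2: 7.324·0.5174 + 126.0·0.9950 + 49.67·0.3265 = 145.4 t (target 145.4 t)
  ZnO: 43.96·0.9980 = 43.87 t (target 43.88 t)
  CaO: 7.324·0.4796 + 41.57·0.5644 = 26.97 t (target 26.98 t)
  Al2O3: 126.0·0.003000 = 0.3780 t (target 0.3780 t)
The glass-mass cross-check: batch total minus LOI = 250.0 t (the targets, summed, come to 250.0 t; with the basis standing at 250.0 t — differing by rounding only).
Adding the batch up: Σ batch = 268.5 t; ignition loss, Σ(batch × LOI) = 18.52 t; the yield ratio, glass ÷ batch: 93.10%.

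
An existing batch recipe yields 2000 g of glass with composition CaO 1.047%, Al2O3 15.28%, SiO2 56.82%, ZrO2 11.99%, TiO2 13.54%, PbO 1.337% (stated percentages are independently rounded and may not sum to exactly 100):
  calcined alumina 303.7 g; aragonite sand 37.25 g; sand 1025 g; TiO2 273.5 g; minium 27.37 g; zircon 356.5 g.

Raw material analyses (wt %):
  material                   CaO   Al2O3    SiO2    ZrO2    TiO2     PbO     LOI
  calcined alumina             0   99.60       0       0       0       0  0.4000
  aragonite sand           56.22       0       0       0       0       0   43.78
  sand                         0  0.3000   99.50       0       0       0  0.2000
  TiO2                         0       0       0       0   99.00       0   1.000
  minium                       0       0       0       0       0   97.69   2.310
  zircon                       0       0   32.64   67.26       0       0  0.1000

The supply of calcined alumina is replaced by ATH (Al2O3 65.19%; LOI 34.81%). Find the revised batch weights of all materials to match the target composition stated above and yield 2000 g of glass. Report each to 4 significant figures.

Revised batch per 2000 g glass:
  ATH: 464.1 g
  aragonite sand: 37.25 g
  sand: 1025 g
  TiO2: 273.5 g
  minium: 27.37 g
  zircon: 356.5 g
Total batch = 2184 g; LOI loss = 183.6 g

Each numeric step maintains full precision all the way through — values along the way are printed rounded to 4 significant figures across the worked steps. Exactly one rounding lands on every reported value. Derived quantities (the six compositions, LOI, the totals, glass mass, yield) are rebuilt from the batch weights per 2000 g of glass in full precision as given in either problem or answer.
The oxide mass targets at 2000 g glass:
  CaO: 1.047% × 2000 = 20.94 g
  Al2O3: 15.28% × 2000 = 305.6 g
  SiO2: 56.82% × 2000 = 1136 g
  ZrO2: 11.99% × 2000 = 239.8 g
  TiO2: 13.54% × 2000 = 270.8 g
  PbO: 1.337% × 2000 = 26.74 g
A balance pass over the oxides, applying the batch weights above, against the basis in use (target by target, the sums agree exact up to rounding of places):
  CaO: 37.25·0.5622 = 20.94 g (target 20.94 g)
  Al2O3: 464.1·0.6519 + 1025·0.003000 = 305.6 g (target 305.6 g)
  SiO2: 1025·0.9950 + 356.5·0.3264 = 1136 g (target 1136 g)
  ZrO2: 356.5·0.6726 = 239.8 g (target 239.8 g)
  TiO2: 273.5·0.9900 = 270.8 g (target 270.8 g)
  PbO: 27.37·0.9769 = 26.74 g (target 26.74 g)
The glass-mass cross-check: whole batch net of LOI = 2000 g (the targets, summed, come to 2000 g; stated basis 2000 g — differing by rounding only).
Adding the batch up: Σ batch = 2184 g; LOI removed, Σ of batch·LOI: 183.6 g; yield = glass ÷ total batch = 91.59%.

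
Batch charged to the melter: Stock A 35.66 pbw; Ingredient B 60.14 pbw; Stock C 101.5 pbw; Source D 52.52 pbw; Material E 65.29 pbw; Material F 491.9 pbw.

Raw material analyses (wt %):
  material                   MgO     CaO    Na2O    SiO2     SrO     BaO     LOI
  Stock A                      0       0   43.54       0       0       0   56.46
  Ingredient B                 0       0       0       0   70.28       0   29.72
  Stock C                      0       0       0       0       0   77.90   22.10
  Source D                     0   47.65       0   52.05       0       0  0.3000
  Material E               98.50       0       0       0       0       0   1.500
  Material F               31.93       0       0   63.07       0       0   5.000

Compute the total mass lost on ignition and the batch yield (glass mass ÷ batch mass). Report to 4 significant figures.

Mid-chain values are shown, rounded to 4 significant figures, in the printout; every computation runs at full precision through the solve. Every reported value is rounded only once; derived quantities are re-derived in exact precision (the yield, LOI, the six compositions, glass mass, the totals) starting from the weights for 720.8 pbw of glass as they appear in question or answer.
Material-by-material LOI:
  Stock A: 35.66 × 0.5646 = 20.13 pbw
  Ingredient B: 60.14 × 0.2972 = 17.87 pbw
  Stock C: 101.5 × 0.2210 = 22.43 pbw
  Source D: 52.52 × 0.003000 = 0.1576 pbw
  Material E: 65.29 × 0.01500 = 0.9794 pbw
  Material F: 491.9 × 0.05000 = 24.59 pbw
Total LOI = 86.17 pbw
Glass = batch − LOI = 807.0 − 86.17 = 720.8 pbw

LOI loss = 86.17 pbw; glass = 720.8 pbw; yield = 89.32%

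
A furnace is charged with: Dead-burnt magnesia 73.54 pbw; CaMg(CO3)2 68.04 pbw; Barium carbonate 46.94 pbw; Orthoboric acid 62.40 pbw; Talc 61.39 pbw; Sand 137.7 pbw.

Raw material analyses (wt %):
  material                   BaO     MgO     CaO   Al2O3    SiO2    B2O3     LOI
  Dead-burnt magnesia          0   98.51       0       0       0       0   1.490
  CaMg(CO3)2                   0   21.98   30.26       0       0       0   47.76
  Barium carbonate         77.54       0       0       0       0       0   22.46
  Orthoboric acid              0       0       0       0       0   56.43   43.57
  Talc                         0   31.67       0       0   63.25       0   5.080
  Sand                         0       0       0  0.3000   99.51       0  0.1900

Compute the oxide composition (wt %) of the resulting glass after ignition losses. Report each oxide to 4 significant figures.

Each numeric step keeps full float precision through the solve; in-progress results are printed (rounded to 4 significant figures) as written. Each reported result sees exactly one rounding; derived quantities (net glass mass, the totals, LOI, the six compositions, yield) are re-derived in exact precision starting from the weights at 375.3 pbw of glass, as given in the problem or the answer.
Mass of each oxide from the mix:
  BaO: 46.94·0.7754 = 36.40 pbw
  MgO: 73.54·0.9851 + 68.04·0.2198 + 61.39·0.3167 = 106.8 pbw
  CaO: 68.04·0.3026 = 20.59 pbw
  Al2O3: 137.7·0.003000 = 0.4131 pbw
  SiO2: 61.39·0.6325 + 137.7·0.9951 = 175.9 pbw
  B2O3: 62.40·0.5643 = 35.21 pbw
LOI: 73.54·0.01490 + 68.04·0.4776 + 46.94·0.2246 + 62.40·0.4357 + 61.39·0.05080 + 137.7·0.001900 = 74.70 pbw
batch − LOI leaves glass = 450.0 − 74.70 = 375.3 pbw (= the summed oxide contributions)
percent share: oxide ÷ glass, ×100

Glass mass = 375.3 pbw (batch 450.0 − LOI 74.70).
Composition: BaO 9.698%, MgO 28.47%, CaO 5.486%, Al2O3 0.1101%, SiO2 46.86%, B2O3 9.382%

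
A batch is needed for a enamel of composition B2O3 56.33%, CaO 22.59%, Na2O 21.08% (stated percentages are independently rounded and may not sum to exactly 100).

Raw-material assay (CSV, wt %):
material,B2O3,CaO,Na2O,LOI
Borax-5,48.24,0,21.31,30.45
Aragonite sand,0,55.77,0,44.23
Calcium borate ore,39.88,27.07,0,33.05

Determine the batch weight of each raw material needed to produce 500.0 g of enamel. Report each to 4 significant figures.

Every computation runs at exact precision at each step — working values are printed with 4-significant-figure rounding when written out; every reported value takes a single rounding; the derived quantities are computed in full precision (net glass mass, the totals, the yield, three oxide percentages, LOI) starting from the weights at 500.0 g of glass, as written in the problem or the answer.
Per-oxide target masses for 500.0 g enamel:
  B2O3: 56.33% × 500.0 = 281.6 g
  CaO: 22.59% × 500.0 = 113.0 g
  Na2O: 21.08% × 500.0 = 105.4 g
Mass-balance tally per oxide with the batch weights as given, versus the basis set out (target by target, the sums agree exact up to rounding of places):
  B2O3: 494.6·0.4824 + 108.0·0.3988 = 281.7 g (target 281.6 g)
  CaO: 150.1·0.5577 + 108.0·0.2707 = 112.9 g (target 113.0 g)
  Na2O: 494.6·0.2131 = 105.4 g (target 105.4 g)
Auditing the glass mass value: whole batch net of LOI = 500.0 g (summing oxide targets gives 500.0 g; stated basis 500.0 g — rounding explains the deltas).
Batch grand total — Σ batch = 752.7 g; loss to ignition Σ batch·LOI = 252.7 g; yield: glass divided by total = 66.43%.

Batch per 500.0 g enamel:
  Borax-5: 494.6 g
  Aragonite sand: 150.1 g
  Calcium borate ore: 108.0 g
Total batch = 752.7 g; LOI loss = 252.7 g; yield = 66.43%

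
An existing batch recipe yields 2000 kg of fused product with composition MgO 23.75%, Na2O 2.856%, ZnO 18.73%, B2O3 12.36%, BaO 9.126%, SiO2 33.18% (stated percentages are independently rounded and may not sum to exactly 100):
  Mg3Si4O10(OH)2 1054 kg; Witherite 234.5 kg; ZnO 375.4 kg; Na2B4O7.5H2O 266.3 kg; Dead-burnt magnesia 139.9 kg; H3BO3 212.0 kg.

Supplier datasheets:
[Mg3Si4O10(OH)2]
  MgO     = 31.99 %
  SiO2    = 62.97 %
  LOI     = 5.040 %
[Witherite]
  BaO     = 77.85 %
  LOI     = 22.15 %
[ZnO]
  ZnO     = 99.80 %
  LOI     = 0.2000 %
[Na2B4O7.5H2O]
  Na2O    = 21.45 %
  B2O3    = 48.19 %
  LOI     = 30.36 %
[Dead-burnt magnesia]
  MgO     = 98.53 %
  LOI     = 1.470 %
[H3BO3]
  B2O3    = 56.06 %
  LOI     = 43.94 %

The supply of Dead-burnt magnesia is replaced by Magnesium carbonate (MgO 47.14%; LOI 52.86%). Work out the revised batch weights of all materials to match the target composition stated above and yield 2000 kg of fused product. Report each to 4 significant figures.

Each numeric step carries full float precision through the solve; mid-chain values appear rounded to four significant figures across the worked steps — a single rounding completes every reported figure — derived quantities are re-derived from the batch weights for 2000 kg of glass in exact precision (the yield, the six compositions, totals, glass mass, ignition loss), as set out in either problem or answer.
Target masses of each oxide per 2000 kg fused product:
  MgO: 23.75% × 2000 = 475.0 kg
  Na2O: 2.856% × 2000 = 57.12 kg
  ZnO: 18.73% × 2000 = 374.6 kg
  B2O3: 12.36% × 2000 = 247.2 kg
  BaO: 9.126% × 2000 = 182.5 kg
  SiO2: 33.18% × 2000 = 663.6 kg
Balance tally, oxide-wise, from the weights as reported, at the basis given (sums match the target masses given rounding of the digits):
  MgO: 1054·0.3199 + 292.5·0.4714 = 475.1 kg (target 475.0 kg)
  Na2O: 266.3·0.2145 = 57.12 kg (target 57.12 kg)
  ZnO: 375.4·0.9980 = 374.6 kg (target 374.6 kg)
  B2O3: 266.3·0.4819 + 212.0·0.5606 = 247.2 kg (target 247.2 kg)
  BaO: 234.5·0.7785 = 182.6 kg (target 182.5 kg)
  SiO2: 1054·0.6297 = 663.7 kg (target 663.6 kg)
Glass-mass closure: batch Σ − ignition loss = 2000 kg (summing oxide targets gives 2000 kg; versus the stated basis of 2000 kg — differing by rounding only).
Summing the batch: Σ batch = 2435 kg; the LOI term Σ batch·LOI equals 434.4 kg; yield, glass over the total, = 82.16%.

Revised batch per 2000 kg fused product:
  Mg3Si4O10(OH)2: 1054 kg
  Witherite: 234.5 kg
  ZnO: 375.4 kg
  Na2B4O7.5H2O: 266.3 kg
  Magnesium carbonate: 292.5 kg
  H3BO3: 212.0 kg
Total batch = 2435 kg; LOI loss = 434.4 kg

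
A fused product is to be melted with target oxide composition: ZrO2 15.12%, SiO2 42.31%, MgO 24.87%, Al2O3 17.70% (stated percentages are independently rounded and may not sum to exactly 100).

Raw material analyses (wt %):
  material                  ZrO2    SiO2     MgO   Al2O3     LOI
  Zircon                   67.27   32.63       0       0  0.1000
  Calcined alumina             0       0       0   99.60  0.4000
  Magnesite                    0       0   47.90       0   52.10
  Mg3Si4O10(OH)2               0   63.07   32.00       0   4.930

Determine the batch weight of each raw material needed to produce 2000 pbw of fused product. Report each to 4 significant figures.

Batch per 2000 pbw fused product:
  Zircon: 449.5 pbw
  Calcined alumina: 355.4 pbw
  Magnesite: 297.5 pbw
  Mg3Si4O10(OH)2: 1109 pbw
Total batch = 2211 pbw; LOI loss = 211.5 pbw; yield = 90.43%

The working math carries full precision at each step. Working values appear rounded to 4 significant figures; exactly one rounding lands on every reported number; the derived quantities are recomputed starting from the weights on 2000 pbw of glass at exact precision (net glass mass, totals, the yield, LOI, four oxide percentages) as quoted within the question or the answer.
Target masses of each oxide per 2000 pbw fused product:
  ZrO2: 15.12% × 2000 = 302.4 pbw
  SiO2: 42.31% × 2000 = 846.2 pbw
  MgO: 24.87% × 2000 = 497.4 pbw
  Al2O3: 17.70% × 2000 = 354.0 pbw
Sums-versus-targets review with the batch weights as given, on the stated basis (each sum matches its target mass given rounding of the digits):
  ZrO2: 449.5·0.6727 = 302.4 pbw (target 302.4 pbw)
  SiO2: 449.5·0.3263 + 1109·0.6307 = 846.1 pbw (target 846.2 pbw)
  MgO: 297.5·0.4790 + 1109·0.3200 = 497.4 pbw (target 497.4 pbw)
  Al2O3: 355.4·0.9960 = 354.0 pbw (target 354.0 pbw)
Glass-mass sanity pass: net batch after ignition = 2000 pbw (oxide target masses add up to 2000 pbw; the stated basis being 2000 pbw — gaps are rounding artifacts).
Total batch = Σ batch = 2211 pbw; ignition loss, Σ(batch × LOI) = 211.5 pbw; yield = glass ÷ total batch = 90.43%.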